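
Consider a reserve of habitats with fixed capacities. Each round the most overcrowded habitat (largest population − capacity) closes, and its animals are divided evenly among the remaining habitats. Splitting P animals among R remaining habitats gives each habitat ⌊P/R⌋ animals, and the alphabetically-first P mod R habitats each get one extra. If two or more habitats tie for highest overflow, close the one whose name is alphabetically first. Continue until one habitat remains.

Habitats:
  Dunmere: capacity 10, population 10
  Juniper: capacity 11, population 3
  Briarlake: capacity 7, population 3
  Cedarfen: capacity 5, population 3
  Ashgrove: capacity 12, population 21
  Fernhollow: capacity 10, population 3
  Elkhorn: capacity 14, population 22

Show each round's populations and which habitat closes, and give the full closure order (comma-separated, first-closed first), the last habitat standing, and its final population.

Round 1: Ashgrove=21 Briarlake=3 Cedarfen=3 Dunmere=10 Elkhorn=22 Fernhollow=3 Juniper=3 → close Ashgrove (overflow 9)
  21÷6 = 3 each, +1 to first 3
Round 2: Briarlake=7 Cedarfen=7 Dunmere=14 Elkhorn=25 Fernhollow=6 Juniper=6 → close Elkhorn (overflow 11)
  25÷5 = 5 each, +1 to first 0
Round 3: Briarlake=12 Cedarfen=12 Dunmere=19 Fernhollow=11 Juniper=11 → close Dunmere (overflow 9)
  19÷4 = 4 each, +1 to first 3
Round 4: Briarlake=17 Cedarfen=17 Fernhollow=16 Juniper=15 → close Cedarfen (overflow 12)
  17÷3 = 5 each, +1 to first 2
Round 5: Briarlake=23 Fernhollow=22 Juniper=20 → close Briarlake (overflow 16)
  23÷2 = 11 each, +1 to first 1
Round 6: Fernhollow=34 Juniper=31 → close Fernhollow (overflow 24)
  34÷1 = 34 each, +1 to first 0

Closure order: Ashgrove, Elkhorn, Dunmere, Cedarfen, Briarlake, Fernhollow
Last habitat: Juniper with 65 animals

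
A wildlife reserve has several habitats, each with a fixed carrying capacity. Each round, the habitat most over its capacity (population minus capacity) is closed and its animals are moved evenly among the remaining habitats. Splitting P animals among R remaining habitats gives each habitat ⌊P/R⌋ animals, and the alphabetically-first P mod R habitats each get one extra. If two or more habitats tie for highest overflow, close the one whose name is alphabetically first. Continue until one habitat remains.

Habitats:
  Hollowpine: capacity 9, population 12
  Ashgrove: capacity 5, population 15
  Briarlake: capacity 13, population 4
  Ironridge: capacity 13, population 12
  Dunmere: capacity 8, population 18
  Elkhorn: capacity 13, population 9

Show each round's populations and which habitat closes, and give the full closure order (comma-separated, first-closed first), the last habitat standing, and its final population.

Round 1: Ashgrove=15 Briarlake=4 Dunmere=18 Elkhorn=9 Hollowpine=12 Ironridge=12 → close Ashgrove (overflow 10)
  15÷5 = 3 each, +1 to first 0
Round 2: Briarlake=7 Dunmere=21 Elkhorn=12 Hollowpine=15 Ironridge=15 → close Dunmere (overflow 13)
  21÷4 = 5 each, +1 to first 1
Round 3: Briarlake=13 Elkhorn=17 Hollowpine=20 Ironridge=20 → close Hollowpine (overflow 11)
  20÷3 = 6 each, +1 to first 2
Round 4: Briarlake=20 Elkhorn=24 Ironridge=26 → close Ironridge (overflow 13)
  26÷2 = 13 each, +1 to first 0
Round 5: Briarlake=33 Elkhorn=37 → close Elkhorn (overflow 24)
  37÷1 = 37 each, +1 to first 0

Closure order: Ashgrove, Dunmere, Hollowpine, Ironridge, Elkhorn
Last habitat: Briarlake with 70 animals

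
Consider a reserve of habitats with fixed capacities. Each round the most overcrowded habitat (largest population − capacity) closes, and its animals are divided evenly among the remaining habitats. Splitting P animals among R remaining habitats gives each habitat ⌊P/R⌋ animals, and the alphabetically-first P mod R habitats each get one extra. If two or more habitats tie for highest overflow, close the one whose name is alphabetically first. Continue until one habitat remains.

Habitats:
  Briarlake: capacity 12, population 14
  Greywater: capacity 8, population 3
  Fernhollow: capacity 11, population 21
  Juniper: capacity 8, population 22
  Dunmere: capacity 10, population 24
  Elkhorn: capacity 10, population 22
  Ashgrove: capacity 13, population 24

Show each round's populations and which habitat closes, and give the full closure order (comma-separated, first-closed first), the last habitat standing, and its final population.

Round 1: Ashgrove=24 Briarlake=14 Dunmere=24 Elkhorn=22 Fernhollow=21 Greywater=3 Juniper=22 → close Dunmere (overflow 14)
  24÷6 = 4 each, +1 to first 0
Round 2: Ashgrove=28 Briarlake=18 Elkhorn=26 Fernhollow=25 Greywater=7 Juniper=26 → close Juniper (overflow 18)
  26÷5 = 5 each, +1 to first 1
Round 3: Ashgrove=34 Briarlake=23 Elkhorn=31 Fernhollow=30 Greywater=12 → close Ashgrove (overflow 21)
  34÷4 = 8 each, +1 to first 2
Round 4: Briarlake=32 Elkhorn=40 Fernhollow=38 Greywater=20 → close Elkhorn (overflow 30)
  40÷3 = 13 each, +1 to first 1
Round 5: Briarlake=46 Fernhollow=51 Greywater=33 → close Fernhollow (overflow 40)
  51÷2 = 25 each, +1 to first 1
Round 6: Briarlake=72 Greywater=58 → close Briarlake (overflow 60)
  72÷1 = 72 each, +1 to first 0

Closure order: Dunmere, Juniper, Ashgrove, Elkhorn, Fernhollow, Briarlake
Last habitat: Greywater with 130 animals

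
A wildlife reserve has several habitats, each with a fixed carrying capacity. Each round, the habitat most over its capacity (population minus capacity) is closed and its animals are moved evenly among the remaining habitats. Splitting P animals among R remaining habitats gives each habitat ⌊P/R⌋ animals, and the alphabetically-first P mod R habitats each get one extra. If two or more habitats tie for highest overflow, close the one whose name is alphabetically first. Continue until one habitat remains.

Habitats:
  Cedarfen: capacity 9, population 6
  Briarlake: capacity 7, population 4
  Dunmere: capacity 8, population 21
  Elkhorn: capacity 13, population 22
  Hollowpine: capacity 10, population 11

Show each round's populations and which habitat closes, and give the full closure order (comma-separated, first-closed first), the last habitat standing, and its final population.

Closure order: Dunmere, Elkhorn, Hollowpine, Briarlake
Last habitat: Cedarfen with 64 animals

Round 1: Briarlake=4 Cedarfen=6 Dunmere=21 Elkhorn=22 Hollowpine=11 → close Dunmere (overflow 13)
  21÷4 = 5 each, +1 to first 1
Round 2: Briarlake=10 Cedarfen=11 Elkhorn=27 Hollowpine=16 → close Elkhorn (overflow 14)
  27÷3 = 9 each, +1 to first 0
Round 3: Briarlake=19 Cedarfen=20 Hollowpine=25 → close Hollowpine (overflow 15)
  25÷2 = 12 each, +1 to first 1
Round 4: Briarlake=32 Cedarfen=32 → close Briarlake (overflow 25)
  32÷1 = 32 each, +1 to first 0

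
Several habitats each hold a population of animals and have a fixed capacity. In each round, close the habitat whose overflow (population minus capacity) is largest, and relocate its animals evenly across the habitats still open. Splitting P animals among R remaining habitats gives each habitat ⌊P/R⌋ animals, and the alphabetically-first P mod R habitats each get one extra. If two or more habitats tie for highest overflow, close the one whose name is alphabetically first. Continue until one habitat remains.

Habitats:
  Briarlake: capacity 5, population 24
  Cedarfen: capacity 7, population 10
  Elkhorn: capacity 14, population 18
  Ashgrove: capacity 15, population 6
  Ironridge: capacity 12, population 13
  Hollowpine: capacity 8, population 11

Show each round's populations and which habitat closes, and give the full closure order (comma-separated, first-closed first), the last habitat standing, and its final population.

Round 1: Ashgrove=6 Briarlake=24 Cedarfen=10 Elkhorn=18 Hollowpine=11 Ironridge=13 → close Briarlake (overflow 19)
  24÷5 = 4 each, +1 to first 4
Round 2: Ashgrove=11 Cedarfen=15 Elkhorn=23 Hollowpine=16 Ironridge=17 → close Elkhorn (overflow 9)
  23÷4 = 5 each, +1 to first 3
Round 3: Ashgrove=17 Cedarfen=21 Hollowpine=22 Ironridge=22 → close Cedarfen (overflow 14)
  21÷3 = 7 each, +1 to first 0
Round 4: Ashgrove=24 Hollowpine=29 Ironridge=29 → close Hollowpine (overflow 21)
  29÷2 = 14 each, +1 to first 1
Round 5: Ashgrove=39 Ironridge=43 → close Ironridge (overflow 31)
  43÷1 = 43 each, +1 to first 0

Closure order: Briarlake, Elkhorn, Cedarfen, Hollowpine, Ironridge
Last habitat: Ashgrove with 82 animals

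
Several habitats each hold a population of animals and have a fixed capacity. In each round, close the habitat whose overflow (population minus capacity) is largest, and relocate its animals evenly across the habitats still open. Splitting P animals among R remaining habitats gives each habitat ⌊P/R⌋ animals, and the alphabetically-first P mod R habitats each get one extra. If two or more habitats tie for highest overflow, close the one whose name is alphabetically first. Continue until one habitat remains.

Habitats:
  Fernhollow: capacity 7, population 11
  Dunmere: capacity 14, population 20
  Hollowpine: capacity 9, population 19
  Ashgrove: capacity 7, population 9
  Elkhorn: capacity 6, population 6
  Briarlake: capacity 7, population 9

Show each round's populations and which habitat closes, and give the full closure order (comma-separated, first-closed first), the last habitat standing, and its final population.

Closure order: Hollowpine, Dunmere, Fernhollow, Ashgrove, Briarlake
Last habitat: Elkhorn with 74 animals

Round 1: Ashgrove=9 Briarlake=9 Dunmere=20 Elkhorn=6 Fernhollow=11 Hollowpine=19 → close Hollowpine (overflow 10)
  19÷5 = 3 each, +1 to first 4
Round 2: Ashgrove=13 Briarlake=13 Dunmere=24 Elkhorn=10 Fernhollow=14 → close Dunmere (overflow 10)
  24÷4 = 6 each, +1 to first 0
Round 3: Ashgrove=19 Briarlake=19 Elkhorn=16 Fernhollow=20 → close Fernhollow (overflow 13)
  20÷3 = 6 each, +1 to first 2
Round 4: Ashgrove=26 Briarlake=26 Elkhorn=22 → close Ashgrove (overflow 19)
  26÷2 = 13 each, +1 to first 0
Round 5: Briarlake=39 Elkhorn=35 → close Briarlake (overflow 32)
  39÷1 = 39 each, +1 to first 0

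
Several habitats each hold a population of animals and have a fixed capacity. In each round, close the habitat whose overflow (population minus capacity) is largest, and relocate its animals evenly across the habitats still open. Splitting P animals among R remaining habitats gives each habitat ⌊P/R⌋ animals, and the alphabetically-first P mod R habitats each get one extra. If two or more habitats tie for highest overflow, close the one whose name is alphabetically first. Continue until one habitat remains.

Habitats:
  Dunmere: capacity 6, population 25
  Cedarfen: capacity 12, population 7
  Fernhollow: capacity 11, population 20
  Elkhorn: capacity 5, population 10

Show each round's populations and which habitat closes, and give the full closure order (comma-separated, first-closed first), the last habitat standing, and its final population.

Round 1: Cedarfen=7 Dunmere=25 Elkhorn=10 Fernhollow=20 → close Dunmere (overflow 19)
  25÷3 = 8 each, +1 to first 1
Round 2: Cedarfen=16 Elkhorn=18 Fernhollow=28 → close Fernhollow (overflow 17)
  28÷2 = 14 each, +1 to first 0
Round 3: Cedarfen=30 Elkhorn=32 → close Elkhorn (overflow 27)
  32÷1 = 32 each, +1 to first 0

Closure order: Dunmere, Fernhollow, Elkhorn
Last habitat: Cedarfen with 62 animals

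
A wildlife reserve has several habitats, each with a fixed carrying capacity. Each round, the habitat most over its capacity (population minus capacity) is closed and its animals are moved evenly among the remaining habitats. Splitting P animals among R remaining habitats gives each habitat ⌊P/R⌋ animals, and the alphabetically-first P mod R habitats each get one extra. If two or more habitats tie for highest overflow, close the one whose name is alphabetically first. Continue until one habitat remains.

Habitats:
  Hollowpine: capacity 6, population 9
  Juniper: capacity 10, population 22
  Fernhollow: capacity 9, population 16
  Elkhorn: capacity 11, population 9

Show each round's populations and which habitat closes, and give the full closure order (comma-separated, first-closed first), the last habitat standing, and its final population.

Round 1: Elkhorn=9 Fernhollow=16 Hollowpine=9 Juniper=22 → close Juniper (overflow 12)
  22÷3 = 7 each, +1 to first 1
Round 2: Elkhorn=17 Fernhollow=23 Hollowpine=16 → close Fernhollow (overflow 14)
  23÷2 = 11 each, +1 to first 1
Round 3: Elkhorn=29 Hollowpine=27 → close Hollowpine (overflow 21)
  27÷1 = 27 each, +1 to first 0

Closure order: Juniper, Fernhollow, Hollowpine
Last habitat: Elkhorn with 56 animals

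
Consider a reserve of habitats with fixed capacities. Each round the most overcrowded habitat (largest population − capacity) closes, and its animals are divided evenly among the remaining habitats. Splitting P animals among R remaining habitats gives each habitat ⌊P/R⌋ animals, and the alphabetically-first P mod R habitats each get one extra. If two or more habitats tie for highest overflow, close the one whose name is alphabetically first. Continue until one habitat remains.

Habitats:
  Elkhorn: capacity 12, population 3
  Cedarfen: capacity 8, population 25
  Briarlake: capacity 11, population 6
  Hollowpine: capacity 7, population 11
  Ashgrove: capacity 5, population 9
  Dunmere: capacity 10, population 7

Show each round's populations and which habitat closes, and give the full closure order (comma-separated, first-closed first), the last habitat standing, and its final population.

Round 1: Ashgrove=9 Briarlake=6 Cedarfen=25 Dunmere=7 Elkhorn=3 Hollowpine=11 → close Cedarfen (overflow 17)
  25÷5 = 5 each, +1 to first 0
Round 2: Ashgrove=14 Briarlake=11 Dunmere=12 Elkhorn=8 Hollowpine=16 → close Ashgrove (overflow 9)
  14÷4 = 3 each, +1 to first 2
Round 3: Briarlake=15 Dunmere=16 Elkhorn=11 Hollowpine=19 → close Hollowpine (overflow 12)
  19÷3 = 6 each, +1 to first 1
Round 4: Briarlake=22 Dunmere=22 Elkhorn=17 → close Dunmere (overflow 12)
  22÷2 = 11 each, +1 to first 0
Round 5: Briarlake=33 Elkhorn=28 → close Briarlake (overflow 22)
  33÷1 = 33 each, +1 to first 0

Closure order: Cedarfen, Ashgrove, Hollowpine, Dunmere, Briarlake
Last habitat: Elkhorn with 61 animals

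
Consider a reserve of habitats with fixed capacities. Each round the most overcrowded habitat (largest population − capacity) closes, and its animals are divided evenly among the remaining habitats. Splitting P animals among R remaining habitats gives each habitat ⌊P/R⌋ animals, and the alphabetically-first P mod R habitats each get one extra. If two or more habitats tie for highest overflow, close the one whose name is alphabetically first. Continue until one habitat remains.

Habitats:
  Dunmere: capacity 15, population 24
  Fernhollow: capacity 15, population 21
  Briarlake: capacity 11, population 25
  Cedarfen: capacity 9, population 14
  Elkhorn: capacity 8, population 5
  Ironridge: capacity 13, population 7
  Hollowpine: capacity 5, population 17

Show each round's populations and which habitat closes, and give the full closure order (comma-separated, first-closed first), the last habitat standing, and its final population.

Closure order: Briarlake, Hollowpine, Dunmere, Cedarfen, Fernhollow, Elkhorn
Last habitat: Ironridge with 113 animals

Round 1: Briarlake=25 Cedarfen=14 Dunmere=24 Elkhorn=5 Fernhollow=21 Hollowpine=17 Ironridge=7 → close Briarlake (overflow 14)
  25÷6 = 4 each, +1 to first 1
Round 2: Cedarfen=19 Dunmere=28 Elkhorn=9 Fernhollow=25 Hollowpine=21 Ironridge=11 → close Hollowpine (overflow 16)
  21÷5 = 4 each, +1 to first 1
Round 3: Cedarfen=24 Dunmere=32 Elkhorn=13 Fernhollow=29 Ironridge=15 → close Dunmere (overflow 17)
  32÷4 = 8 each, +1 to first 0
Round 4: Cedarfen=32 Elkhorn=21 Fernhollow=37 Ironridge=23 → close Cedarfen (overflow 23)
  32÷3 = 10 each, +1 to first 2
Round 5: Elkhorn=32 Fernhollow=48 Ironridge=33 → close Fernhollow (overflow 33)
  48÷2 = 24 each, +1 to first 0
Round 6: Elkhorn=56 Ironridge=57 → close Elkhorn (overflow 48)
  56÷1 = 56 each, +1 to first 0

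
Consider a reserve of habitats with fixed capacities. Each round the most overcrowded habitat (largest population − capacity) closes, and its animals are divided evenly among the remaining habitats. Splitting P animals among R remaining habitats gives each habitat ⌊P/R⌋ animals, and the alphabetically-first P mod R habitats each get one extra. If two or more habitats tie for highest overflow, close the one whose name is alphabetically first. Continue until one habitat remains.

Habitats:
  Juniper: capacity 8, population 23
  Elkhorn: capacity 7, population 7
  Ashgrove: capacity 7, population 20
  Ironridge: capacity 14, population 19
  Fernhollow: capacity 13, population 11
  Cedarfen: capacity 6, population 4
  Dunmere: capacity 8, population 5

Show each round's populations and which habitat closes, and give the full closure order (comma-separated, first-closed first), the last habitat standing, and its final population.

Closure order: Juniper, Ashgrove, Ironridge, Elkhorn, Cedarfen, Dunmere
Last habitat: Fernhollow with 89 animals

Round 1: Ashgrove=20 Cedarfen=4 Dunmere=5 Elkhorn=7 Fernhollow=11 Ironridge=19 Juniper=23 → close Juniper (overflow 15)
  23÷6 = 3 each, +1 to first 5
Round 2: Ashgrove=24 Cedarfen=8 Dunmere=9 Elkhorn=11 Fernhollow=15 Ironridge=22 → close Ashgrove (overflow 17)
  24÷5 = 4 each, +1 to first 4
Round 3: Cedarfen=13 Dunmere=14 Elkhorn=16 Fernhollow=20 Ironridge=26 → close Ironridge (overflow 12)
  26÷4 = 6 each, +1 to first 2
Round 4: Cedarfen=20 Dunmere=21 Elkhorn=22 Fernhollow=26 → close Elkhorn (overflow 15)
  22÷3 = 7 each, +1 to first 1
Round 5: Cedarfen=28 Dunmere=28 Fernhollow=33 → close Cedarfen (overflow 22)
  28÷2 = 14 each, +1 to first 0
Round 6: Dunmere=42 Fernhollow=47 → close Dunmere (overflow 34)
  42÷1 = 42 each, +1 to first 0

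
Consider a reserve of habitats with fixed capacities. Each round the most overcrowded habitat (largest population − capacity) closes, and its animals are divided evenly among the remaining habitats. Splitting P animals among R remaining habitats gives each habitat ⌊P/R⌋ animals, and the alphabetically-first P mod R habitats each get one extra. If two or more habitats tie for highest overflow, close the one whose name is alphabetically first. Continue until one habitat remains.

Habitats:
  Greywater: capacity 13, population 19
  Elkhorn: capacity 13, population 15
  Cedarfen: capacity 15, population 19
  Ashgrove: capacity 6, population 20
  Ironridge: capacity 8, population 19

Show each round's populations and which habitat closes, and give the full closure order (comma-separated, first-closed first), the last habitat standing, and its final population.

Round 1: Ashgrove=20 Cedarfen=19 Elkhorn=15 Greywater=19 Ironridge=19 → close Ashgrove (overflow 14)
  20÷4 = 5 each, +1 to first 0
Round 2: Cedarfen=24 Elkhorn=20 Greywater=24 Ironridge=24 → close Ironridge (overflow 16)
  24÷3 = 8 each, +1 to first 0
Round 3: Cedarfen=32 Elkhorn=28 Greywater=32 → close Greywater (overflow 19)
  32÷2 = 16 each, +1 to first 0
Round 4: Cedarfen=48 Elkhorn=44 → close Cedarfen (overflow 33)
  48÷1 = 48 each, +1 to first 0

Closure order: Ashgrove, Ironridge, Greywater, Cedarfen
Last habitat: Elkhorn with 92 animals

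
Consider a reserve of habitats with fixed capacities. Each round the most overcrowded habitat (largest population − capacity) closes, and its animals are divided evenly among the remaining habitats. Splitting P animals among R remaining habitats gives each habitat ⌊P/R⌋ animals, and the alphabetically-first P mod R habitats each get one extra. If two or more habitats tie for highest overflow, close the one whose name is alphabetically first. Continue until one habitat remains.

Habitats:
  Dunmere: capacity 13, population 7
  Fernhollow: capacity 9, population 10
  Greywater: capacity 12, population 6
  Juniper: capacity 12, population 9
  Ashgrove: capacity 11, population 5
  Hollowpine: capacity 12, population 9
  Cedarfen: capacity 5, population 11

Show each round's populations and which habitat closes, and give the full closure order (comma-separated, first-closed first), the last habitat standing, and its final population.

Round 1: Ashgrove=5 Cedarfen=11 Dunmere=7 Fernhollow=10 Greywater=6 Hollowpine=9 Juniper=9 → close Cedarfen (overflow 6)
  11÷6 = 1 each, +1 to first 5
Round 2: Ashgrove=7 Dunmere=9 Fernhollow=12 Greywater=8 Hollowpine=11 Juniper=10 → close Fernhollow (overflow 3)
  12÷5 = 2 each, +1 to first 2
Round 3: Ashgrove=10 Dunmere=12 Greywater=10 Hollowpine=13 Juniper=12 → close Hollowpine (overflow 1)
  13÷4 = 3 each, +1 to first 1
Round 4: Ashgrove=14 Dunmere=15 Greywater=13 Juniper=15 → close Ashgrove (overflow 3)
  14÷3 = 4 each, +1 to first 2
Round 5: Dunmere=20 Greywater=18 Juniper=19 → close Dunmere (overflow 7)
  20÷2 = 10 each, +1 to first 0
Round 6: Greywater=28 Juniper=29 → close Juniper (overflow 17)
  29÷1 = 29 each, +1 to first 0

Closure order: Cedarfen, Fernhollow, Hollowpine, Ashgrove, Dunmere, Juniper
Last habitat: Greywater with 57 animals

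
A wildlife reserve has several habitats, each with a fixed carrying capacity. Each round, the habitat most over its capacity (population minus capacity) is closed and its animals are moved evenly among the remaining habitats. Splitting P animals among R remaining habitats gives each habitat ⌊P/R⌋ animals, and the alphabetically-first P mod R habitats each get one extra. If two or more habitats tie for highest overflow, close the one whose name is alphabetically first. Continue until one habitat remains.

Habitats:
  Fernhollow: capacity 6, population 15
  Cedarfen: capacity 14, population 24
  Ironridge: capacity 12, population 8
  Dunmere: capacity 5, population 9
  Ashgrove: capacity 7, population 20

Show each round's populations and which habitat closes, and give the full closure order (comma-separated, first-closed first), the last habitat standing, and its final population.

Round 1: Ashgrove=20 Cedarfen=24 Dunmere=9 Fernhollow=15 Ironridge=8 → close Ashgrove (overflow 13)
  20÷4 = 5 each, +1 to first 0
Round 2: Cedarfen=29 Dunmere=14 Fernhollow=20 Ironridge=13 → close Cedarfen (overflow 15)
  29÷3 = 9 each, +1 to first 2
Round 3: Dunmere=24 Fernhollow=30 Ironridge=22 → close Fernhollow (overflow 24)
  30÷2 = 15 each, +1 to first 0
Round 4: Dunmere=39 Ironridge=37 → close Dunmere (overflow 34)
  39÷1 = 39 each, +1 to first 0

Closure order: Ashgrove, Cedarfen, Fernhollow, Dunmere
Last habitat: Ironridge with 76 animals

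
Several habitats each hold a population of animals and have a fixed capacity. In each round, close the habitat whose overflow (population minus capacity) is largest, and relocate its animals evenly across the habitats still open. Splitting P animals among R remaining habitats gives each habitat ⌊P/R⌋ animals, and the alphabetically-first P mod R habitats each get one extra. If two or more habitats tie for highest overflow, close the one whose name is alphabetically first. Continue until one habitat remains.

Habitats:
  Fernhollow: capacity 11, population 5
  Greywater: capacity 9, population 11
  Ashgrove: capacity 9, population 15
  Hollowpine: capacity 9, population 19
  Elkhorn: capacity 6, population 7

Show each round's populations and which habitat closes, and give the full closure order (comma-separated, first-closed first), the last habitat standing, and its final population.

Round 1: Ashgrove=15 Elkhorn=7 Fernhollow=5 Greywater=11 Hollowpine=19 → close Hollowpine (overflow 10)
  19÷4 = 4 each, +1 to first 3
Round 2: Ashgrove=20 Elkhorn=12 Fernhollow=10 Greywater=15 → close Ashgrove (overflow 11)
  20÷3 = 6 each, +1 to first 2
Round 3: Elkhorn=19 Fernhollow=17 Greywater=21 → close Elkhorn (overflow 13)
  19÷2 = 9 each, +1 to first 1
Round 4: Fernhollow=27 Greywater=30 → close Greywater (overflow 21)
  30÷1 = 30 each, +1 to first 0

Closure order: Hollowpine, Ashgrove, Elkhorn, Greywater
Last habitat: Fernhollow with 57 animals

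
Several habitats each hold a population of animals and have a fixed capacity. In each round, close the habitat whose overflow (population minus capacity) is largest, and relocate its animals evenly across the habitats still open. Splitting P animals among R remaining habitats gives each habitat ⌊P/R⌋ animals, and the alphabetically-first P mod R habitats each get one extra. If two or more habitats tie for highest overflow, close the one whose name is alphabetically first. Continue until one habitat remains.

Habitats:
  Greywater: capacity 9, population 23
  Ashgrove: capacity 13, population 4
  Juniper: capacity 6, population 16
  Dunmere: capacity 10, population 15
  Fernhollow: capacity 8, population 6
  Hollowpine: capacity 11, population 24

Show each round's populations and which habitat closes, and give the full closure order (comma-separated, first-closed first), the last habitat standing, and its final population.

Round 1: Ashgrove=4 Dunmere=15 Fernhollow=6 Greywater=23 Hollowpine=24 Juniper=16 → close Greywater (overflow 14)
  23÷5 = 4 each, +1 to first 3
Round 2: Ashgrove=9 Dunmere=20 Fernhollow=11 Hollowpine=28 Juniper=20 → close Hollowpine (overflow 17)
  28÷4 = 7 each, +1 to first 0
Round 3: Ashgrove=16 Dunmere=27 Fernhollow=18 Juniper=27 → close Juniper (overflow 21)
  27÷3 = 9 each, +1 to first 0
Round 4: Ashgrove=25 Dunmere=36 Fernhollow=27 → close Dunmere (overflow 26)
  36÷2 = 18 each, +1 to first 0
Round 5: Ashgrove=43 Fernhollow=45 → close Fernhollow (overflow 37)
  45÷1 = 45 each, +1 to first 0

Closure order: Greywater, Hollowpine, Juniper, Dunmere, Fernhollow
Last habitat: Ashgrove with 88 animals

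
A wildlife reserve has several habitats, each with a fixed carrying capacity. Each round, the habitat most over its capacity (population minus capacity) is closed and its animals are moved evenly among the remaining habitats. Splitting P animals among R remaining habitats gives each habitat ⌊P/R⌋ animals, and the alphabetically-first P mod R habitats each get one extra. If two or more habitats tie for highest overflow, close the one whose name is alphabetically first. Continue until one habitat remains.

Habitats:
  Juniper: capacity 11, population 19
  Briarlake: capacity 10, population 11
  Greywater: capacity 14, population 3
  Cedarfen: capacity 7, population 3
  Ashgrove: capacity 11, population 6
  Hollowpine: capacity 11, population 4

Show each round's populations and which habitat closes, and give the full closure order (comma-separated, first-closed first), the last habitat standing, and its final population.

Closure order: Juniper, Briarlake, Cedarfen, Ashgrove, Hollowpine
Last habitat: Greywater with 46 animals

Round 1: Ashgrove=6 Briarlake=11 Cedarfen=3 Greywater=3 Hollowpine=4 Juniper=19 → close Juniper (overflow 8)
  19÷5 = 3 each, +1 to first 4
Round 2: Ashgrove=10 Briarlake=15 Cedarfen=7 Greywater=7 Hollowpine=7 → close Briarlake (overflow 5)
  15÷4 = 3 each, +1 to first 3
Round 3: Ashgrove=14 Cedarfen=11 Greywater=11 Hollowpine=10 → close Cedarfen (overflow 4)
  11÷3 = 3 each, +1 to first 2
Round 4: Ashgrove=18 Greywater=15 Hollowpine=13 → close Ashgrove (overflow 7)
  18÷2 = 9 each, +1 to first 0
Round 5: Greywater=24 Hollowpine=22 → close Hollowpine (overflow 11)
  22÷1 = 22 each, +1 to first 0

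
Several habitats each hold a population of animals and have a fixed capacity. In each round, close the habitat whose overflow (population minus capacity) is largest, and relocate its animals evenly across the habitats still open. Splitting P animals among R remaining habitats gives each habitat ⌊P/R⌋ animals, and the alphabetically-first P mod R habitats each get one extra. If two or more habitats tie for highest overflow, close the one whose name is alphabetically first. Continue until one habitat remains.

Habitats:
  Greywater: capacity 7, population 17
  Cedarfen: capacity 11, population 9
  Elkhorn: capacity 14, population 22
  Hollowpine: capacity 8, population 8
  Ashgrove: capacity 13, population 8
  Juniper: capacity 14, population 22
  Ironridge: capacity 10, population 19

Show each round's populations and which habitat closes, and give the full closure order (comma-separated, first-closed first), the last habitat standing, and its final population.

Closure order: Greywater, Ironridge, Elkhorn, Juniper, Cedarfen, Hollowpine
Last habitat: Ashgrove with 105 animals

Round 1: Ashgrove=8 Cedarfen=9 Elkhorn=22 Greywater=17 Hollowpine=8 Ironridge=19 Juniper=22 → close Greywater (overflow 10)
  17÷6 = 2 each, +1 to first 5
Round 2: Ashgrove=11 Cedarfen=12 Elkhorn=25 Hollowpine=11 Ironridge=22 Juniper=24 → close Ironridge (overflow 12)
  22÷5 = 4 each, +1 to first 2
Round 3: Ashgrove=16 Cedarfen=17 Elkhorn=29 Hollowpine=15 Juniper=28 → close Elkhorn (overflow 15)
  29÷4 = 7 each, +1 to first 1
Round 4: Ashgrove=24 Cedarfen=24 Hollowpine=22 Juniper=35 → close Juniper (overflow 21)
  35÷3 = 11 each, +1 to first 2
Round 5: Ashgrove=36 Cedarfen=36 Hollowpine=33 → close Cedarfen (overflow 25)
  36÷2 = 18 each, +1 to first 0
Round 6: Ashgrove=54 Hollowpine=51 → close Hollowpine (overflow 43)
  51÷1 = 51 each, +1 to first 0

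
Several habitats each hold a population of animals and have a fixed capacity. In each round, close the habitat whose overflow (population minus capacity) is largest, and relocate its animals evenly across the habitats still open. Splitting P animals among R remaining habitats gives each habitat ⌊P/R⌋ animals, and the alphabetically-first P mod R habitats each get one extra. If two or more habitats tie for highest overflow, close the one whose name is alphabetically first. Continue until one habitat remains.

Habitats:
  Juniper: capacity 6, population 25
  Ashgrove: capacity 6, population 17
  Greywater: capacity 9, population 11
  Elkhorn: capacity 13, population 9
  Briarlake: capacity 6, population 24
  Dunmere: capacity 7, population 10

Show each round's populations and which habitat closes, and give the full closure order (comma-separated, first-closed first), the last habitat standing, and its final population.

Closure order: Juniper, Briarlake, Ashgrove, Dunmere, Greywater
Last habitat: Elkhorn with 96 animals

Round 1: Ashgrove=17 Briarlake=24 Dunmere=10 Elkhorn=9 Greywater=11 Juniper=25 → close Juniper (overflow 19)
  25÷5 = 5 each, +1 to first 0
Round 2: Ashgrove=22 Briarlake=29 Dunmere=15 Elkhorn=14 Greywater=16 → close Briarlake (overflow 23)
  29÷4 = 7 each, +1 to first 1
Round 3: Ashgrove=30 Dunmere=22 Elkhorn=21 Greywater=23 → close Ashgrove (overflow 24)
  30÷3 = 10 each, +1 to first 0
Round 4: Dunmere=32 Elkhorn=31 Greywater=33 → close Dunmere (overflow 25)
  32÷2 = 16 each, +1 to first 0
Round 5: Elkhorn=47 Greywater=49 → close Greywater (overflow 40)
  49÷1 = 49 each, +1 to first 0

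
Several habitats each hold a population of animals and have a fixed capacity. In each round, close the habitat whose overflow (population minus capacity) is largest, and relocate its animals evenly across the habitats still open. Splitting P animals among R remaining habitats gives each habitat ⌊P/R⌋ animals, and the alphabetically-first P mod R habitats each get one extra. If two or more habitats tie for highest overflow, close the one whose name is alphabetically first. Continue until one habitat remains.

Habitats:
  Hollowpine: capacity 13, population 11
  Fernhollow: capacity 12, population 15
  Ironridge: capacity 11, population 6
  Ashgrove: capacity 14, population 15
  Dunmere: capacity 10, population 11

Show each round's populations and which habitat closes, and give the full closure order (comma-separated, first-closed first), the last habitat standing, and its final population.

Closure order: Fernhollow, Ashgrove, Dunmere, Hollowpine
Last habitat: Ironridge with 58 animals

Round 1: Ashgrove=15 Dunmere=11 Fernhollow=15 Hollowpine=11 Ironridge=6 → close Fernhollow (overflow 3)
  15÷4 = 3 each, +1 to first 3
Round 2: Ashgrove=19 Dunmere=15 Hollowpine=15 Ironridge=9 → close Ashgrove (overflow 5)
  19÷3 = 6 each, +1 to first 1
Round 3: Dunmere=22 Hollowpine=21 Ironridge=15 → close Dunmere (overflow 12)
  22÷2 = 11 each, +1 to first 0
Round 4: Hollowpine=32 Ironridge=26 → close Hollowpine (overflow 19)
  32÷1 = 32 each, +1 to first 0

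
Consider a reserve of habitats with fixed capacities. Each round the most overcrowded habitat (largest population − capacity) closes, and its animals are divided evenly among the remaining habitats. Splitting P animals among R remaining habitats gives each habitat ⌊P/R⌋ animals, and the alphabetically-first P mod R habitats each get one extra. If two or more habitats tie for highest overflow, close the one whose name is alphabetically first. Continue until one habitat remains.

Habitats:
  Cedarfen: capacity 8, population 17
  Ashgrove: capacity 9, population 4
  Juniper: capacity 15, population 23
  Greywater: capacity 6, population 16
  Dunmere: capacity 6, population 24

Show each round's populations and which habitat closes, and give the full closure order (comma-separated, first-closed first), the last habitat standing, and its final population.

Closure order: Dunmere, Greywater, Cedarfen, Juniper
Last habitat: Ashgrove with 84 animals

Round 1: Ashgrove=4 Cedarfen=17 Dunmere=24 Greywater=16 Juniper=23 → close Dunmere (overflow 18)
  24÷4 = 6 each, +1 to first 0
Round 2: Ashgrove=10 Cedarfen=23 Greywater=22 Juniper=29 → close Greywater (overflow 16)
  22÷3 = 7 each, +1 to first 1
Round 3: Ashgrove=18 Cedarfen=30 Juniper=36 → close Cedarfen (overflow 22)
  30÷2 = 15 each, +1 to first 0
Round 4: Ashgrove=33 Juniper=51 → close Juniper (overflow 36)
  51÷1 = 51 each, +1 to first 0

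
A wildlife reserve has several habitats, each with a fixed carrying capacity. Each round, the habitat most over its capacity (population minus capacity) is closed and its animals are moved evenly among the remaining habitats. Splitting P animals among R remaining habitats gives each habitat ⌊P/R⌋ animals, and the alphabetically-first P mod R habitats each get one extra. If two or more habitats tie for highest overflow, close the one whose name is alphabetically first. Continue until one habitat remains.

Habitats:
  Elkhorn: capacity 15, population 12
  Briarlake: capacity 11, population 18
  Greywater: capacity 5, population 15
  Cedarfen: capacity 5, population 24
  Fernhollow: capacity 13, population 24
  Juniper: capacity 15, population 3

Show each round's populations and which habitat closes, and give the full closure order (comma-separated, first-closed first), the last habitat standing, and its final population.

Closure order: Cedarfen, Fernhollow, Greywater, Briarlake, Elkhorn
Last habitat: Juniper with 96 animals

Round 1: Briarlake=18 Cedarfen=24 Elkhorn=12 Fernhollow=24 Greywater=15 Juniper=3 → close Cedarfen (overflow 19)
  24÷5 = 4 each, +1 to first 4
Round 2: Briarlake=23 Elkhorn=17 Fernhollow=29 Greywater=20 Juniper=7 → close Fernhollow (overflow 16)
  29÷4 = 7 each, +1 to first 1
Round 3: Briarlake=31 Elkhorn=24 Greywater=27 Juniper=14 → close Greywater (overflow 22)
  27÷3 = 9 each, +1 to first 0
Round 4: Briarlake=40 Elkhorn=33 Juniper=23 → close Briarlake (overflow 29)
  40÷2 = 20 each, +1 to first 0
Round 5: Elkhorn=53 Juniper=43 → close Elkhorn (overflow 38)
  53÷1 = 53 each, +1 to first 0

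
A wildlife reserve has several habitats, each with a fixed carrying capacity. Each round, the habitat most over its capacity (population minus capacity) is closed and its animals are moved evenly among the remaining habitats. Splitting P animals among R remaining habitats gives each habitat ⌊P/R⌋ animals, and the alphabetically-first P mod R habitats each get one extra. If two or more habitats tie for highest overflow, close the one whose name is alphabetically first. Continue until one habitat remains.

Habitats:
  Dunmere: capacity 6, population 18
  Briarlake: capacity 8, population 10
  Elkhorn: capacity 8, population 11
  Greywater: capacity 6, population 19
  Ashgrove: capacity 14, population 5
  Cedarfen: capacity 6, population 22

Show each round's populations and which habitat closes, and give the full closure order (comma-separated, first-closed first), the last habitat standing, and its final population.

Round 1: Ashgrove=5 Briarlake=10 Cedarfen=22 Dunmere=18 Elkhorn=11 Greywater=19 → close Cedarfen (overflow 16)
  22÷5 = 4 each, +1 to first 2
Round 2: Ashgrove=10 Briarlake=15 Dunmere=22 Elkhorn=15 Greywater=23 → close Greywater (overflow 17)
  23÷4 = 5 each, +1 to first 3
Round 3: Ashgrove=16 Briarlake=21 Dunmere=28 Elkhorn=20 → close Dunmere (overflow 22)
  28÷3 = 9 each, +1 to first 1
Round 4: Ashgrove=26 Briarlake=30 Elkhorn=29 → close Briarlake (overflow 22)
  30÷2 = 15 each, +1 to first 0
Round 5: Ashgrove=41 Elkhorn=44 → close Elkhorn (overflow 36)
  44÷1 = 44 each, +1 to first 0

Closure order: Cedarfen, Greywater, Dunmere, Briarlake, Elkhorn
Last habitat: Ashgrove with 85 animals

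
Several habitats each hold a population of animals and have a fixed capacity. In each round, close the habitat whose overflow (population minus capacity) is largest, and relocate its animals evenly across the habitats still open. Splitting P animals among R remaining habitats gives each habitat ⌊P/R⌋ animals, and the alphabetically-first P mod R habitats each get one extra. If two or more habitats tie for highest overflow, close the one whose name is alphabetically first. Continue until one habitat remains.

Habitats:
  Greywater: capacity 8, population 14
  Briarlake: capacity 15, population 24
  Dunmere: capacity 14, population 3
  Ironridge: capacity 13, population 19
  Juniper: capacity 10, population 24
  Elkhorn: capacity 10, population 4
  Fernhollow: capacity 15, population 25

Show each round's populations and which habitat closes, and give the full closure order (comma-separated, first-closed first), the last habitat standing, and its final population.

Closure order: Juniper, Fernhollow, Briarlake, Greywater, Ironridge, Elkhorn
Last habitat: Dunmere with 113 animals

Round 1: Briarlake=24 Dunmere=3 Elkhorn=4 Fernhollow=25 Greywater=14 Ironridge=19 Juniper=24 → close Juniper (overflow 14)
  24÷6 = 4 each, +1 to first 0
Round 2: Briarlake=28 Dunmere=7 Elkhorn=8 Fernhollow=29 Greywater=18 Ironridge=23 → close Fernhollow (overflow 14)
  29÷5 = 5 each, +1 to first 4
Round 3: Briarlake=34 Dunmere=13 Elkhorn=14 Greywater=24 Ironridge=28 → close Briarlake (overflow 19)
  34÷4 = 8 each, +1 to first 2
Round 4: Dunmere=22 Elkhorn=23 Greywater=32 Ironridge=36 → close Greywater (overflow 24)
  32÷3 = 10 each, +1 to first 2
Round 5: Dunmere=33 Elkhorn=34 Ironridge=46 → close Ironridge (overflow 33)
  46÷2 = 23 each, +1 to first 0
Round 6: Dunmere=56 Elkhorn=57 → close Elkhorn (overflow 47)
  57÷1 = 57 each, +1 to first 0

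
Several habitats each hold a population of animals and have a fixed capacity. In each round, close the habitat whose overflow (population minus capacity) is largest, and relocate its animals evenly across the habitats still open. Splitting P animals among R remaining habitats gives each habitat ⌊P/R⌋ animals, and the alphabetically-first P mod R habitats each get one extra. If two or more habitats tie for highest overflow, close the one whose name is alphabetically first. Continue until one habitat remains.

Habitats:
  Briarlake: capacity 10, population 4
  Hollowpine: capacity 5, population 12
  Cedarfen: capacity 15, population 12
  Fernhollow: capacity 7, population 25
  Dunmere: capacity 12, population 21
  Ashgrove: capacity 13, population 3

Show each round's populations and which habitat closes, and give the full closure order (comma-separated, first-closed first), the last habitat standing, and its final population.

Closure order: Fernhollow, Dunmere, Hollowpine, Cedarfen, Briarlake
Last habitat: Ashgrove with 77 animals

Round 1: Ashgrove=3 Briarlake=4 Cedarfen=12 Dunmere=21 Fernhollow=25 Hollowpine=12 → close Fernhollow (overflow 18)
  25÷5 = 5 each, +1 to first 0
Round 2: Ashgrove=8 Briarlake=9 Cedarfen=17 Dunmere=26 Hollowpine=17 → close Dunmere (overflow 14)
  26÷4 = 6 each, +1 to first 2
Round 3: Ashgrove=15 Briarlake=16 Cedarfen=23 Hollowpine=23 → close Hollowpine (overflow 18)
  23÷3 = 7 each, +1 to first 2
Round 4: Ashgrove=23 Briarlake=24 Cedarfen=30 → close Cedarfen (overflow 15)
  30÷2 = 15 each, +1 to first 0
Round 5: Ashgrove=38 Briarlake=39 → close Briarlake (overflow 29)
  39÷1 = 39 each, +1 to first 0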